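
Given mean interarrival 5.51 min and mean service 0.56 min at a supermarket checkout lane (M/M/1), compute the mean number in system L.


λ = 60/5.51 = 10.8893 /hr
μ = 60/0.56 = 107.1429 /hr
ρ = λ/μ = 10.8893/107.1429 = 0.1016
L = ρ/(1−ρ) = 0.1016/0.8984 = 0.1131

Final: 0.1131


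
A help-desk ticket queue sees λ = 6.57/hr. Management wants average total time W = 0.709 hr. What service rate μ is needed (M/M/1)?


W = 1/(μ−λ) ⇒ μ − λ = 1/W = 1/0.709 = 1.4104
μ = λ + 1/W = 6.57 + 1.4104 = 7.9804 per hr

Final: 7.9804 /hr


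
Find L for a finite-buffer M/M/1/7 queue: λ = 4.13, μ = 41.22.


ρ = 4.13/41.22 = 0.1002
L = ρ[1 − (K+1)ρ^K + Kρ^(K+1)] / [(1−ρ)(1−ρ^(K+1))]
Numerator: 0.1002·(1 − 8·0.0000001014 + 7·0.00000001016) = 0.100194
Denominator: (0.8998)·(1.000000) = 0.899806
L = 0.100194/0.899806 = 0.1114

Final: 0.1114


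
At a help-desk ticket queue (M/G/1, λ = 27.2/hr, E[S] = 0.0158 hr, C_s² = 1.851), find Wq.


ρ = λ·E[S] = 27.2·0.0158 = 0.4298
E[S²] = E[S]²(1+C_s²) = 0.0158²·(1+1.851) = 0.0007117
Wq = λ·E[S²]/(2(1−ρ)) = 27.2·0.0007117/(2·0.5702) = 0.01697 hr

Final: 0.01697 hr


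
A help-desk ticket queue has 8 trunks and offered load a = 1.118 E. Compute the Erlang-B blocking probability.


B(c,a) = (a^c/c!) / Σ_{k=0}^{c} a^k/k!
a^8/8! = 0.00006054
Σ terms (k=0..8): 1.00000 + 1.11800 + 0.62496 + 0.23290 + 0.06510 + 0.01456 + 0.002712 + 0.0004332 + 0.00006054 = 3.058722
B = 0.00006054/3.058722 = 0.00001979

Final: 0.00001979


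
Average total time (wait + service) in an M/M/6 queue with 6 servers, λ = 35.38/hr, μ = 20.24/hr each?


a = 1.7480; ρ = 0.2913; P₀ = 0.174005
Lq = P₀·a^c·ρ/(c!(1−ρ)²) = 0.004000
Wq = Lq/λ = 0.004000/35.38 = 0.0001131 hr
W = Wq + 1/μ = 0.0001131 + 0.04941 = 0.04952 hr

Final: 0.04952 hr


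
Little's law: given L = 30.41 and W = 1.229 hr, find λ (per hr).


λ = L/W = 30.41/1.229 = 24.7437 /hr

Final: 24.7437 /hr


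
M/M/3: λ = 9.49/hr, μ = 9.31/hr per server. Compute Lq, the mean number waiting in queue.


a = λ/μ = 1.0193; ρ = a/3 = 0.3398
P₀ = 0.356351
Lq = P₀·a^c·ρ / (c!·(1−ρ)²) = 0.356351·1.05913·0.3398/(6·0.43589)
= 0.04903

Final: 0.04903


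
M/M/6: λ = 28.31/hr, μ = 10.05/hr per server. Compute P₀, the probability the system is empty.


a = λ/μ = 28.31/10.05 = 2.8169; ρ = a/c = 0.4695
Σ_{k=0}^{5} a^k/k! (terms k=0..5) = 1.00000 + 2.81692 + 3.96751 + 3.72538 + 2.62352 + 1.47805 = 15.61136
Tail: a^6/(6!(1−ρ)) = 499.62349/(720·0.5305) = 1.30802
P₀ = 1/(15.61136 + 1.30802) = 1/16.91938 = 0.059104

Final: 0.059104


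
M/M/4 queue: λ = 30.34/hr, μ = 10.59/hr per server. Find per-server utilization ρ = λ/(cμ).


ρ = λ/(cμ) = 30.34/(4·10.59) = 30.34/42.36 = 0.7162

Final: 0.7162


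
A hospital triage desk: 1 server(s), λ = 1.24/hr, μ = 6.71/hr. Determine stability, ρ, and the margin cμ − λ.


Total capacity cμ = 1·6.71 = 6.71/hr
ρ = λ/(cμ) = 1.24/6.71 = 0.1848
Stable ⇔ ρ < 1: YES
Spare capacity = cμ − λ = 6.71 − 1.24 = 5.47/hr

Final: ρ = 0.1848; stable; margin = 5.47/hr


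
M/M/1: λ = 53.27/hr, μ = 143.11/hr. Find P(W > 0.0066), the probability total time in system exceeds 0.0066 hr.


W ~ Exponential(μ−λ) for M/M/1.
μ − λ = 143.11 − 53.27 = 89.8400
P(W > t) = e^{−(μ−λ)t} = e^{−0.5929} = 0.552698

Final: 0.552698


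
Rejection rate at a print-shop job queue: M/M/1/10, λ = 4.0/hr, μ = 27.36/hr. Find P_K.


ρ = λ/μ = 4.0/27.36 = 0.1462
P_K = (1−ρ)ρ^K/(1−ρ^(K+1)) = (0.8538·0.000000004461)/(1 − 6.522e-10)
= 0.000000003809/1.000000 = 0.000000003809

Final: 0.000000003809


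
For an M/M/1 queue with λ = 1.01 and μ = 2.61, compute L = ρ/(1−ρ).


ρ = λ/μ = 1.01/2.61 = 0.3870
L = ρ/(1−ρ) = 0.3870/(1 − 0.3870) = 0.3870/0.6130 = 0.6313

Final: 0.6313


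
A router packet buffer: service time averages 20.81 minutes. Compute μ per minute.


μ = 1/(service time) in consistent units.
1 minute = 1 min, so μ = 1/20.81 = 0.04805 per minute

Final: 0.04805 /min


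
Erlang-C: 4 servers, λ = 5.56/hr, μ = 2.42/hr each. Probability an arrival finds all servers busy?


a = λ/μ = 2.2975; ρ = a/4 = 0.5744
P₀ = 0.093582 (from M/M/c formula)
C(c,a) = [a^c/(c!(1−ρ))]·P₀ = [27.86363/(24·0.4256)]·0.093582
= 2.72775·0.093582 = 0.255267

Final: 0.255267


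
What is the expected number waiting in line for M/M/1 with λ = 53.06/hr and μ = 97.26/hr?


ρ = 53.06/97.26 = 0.5455
Lq = ρ²/(1−ρ) = 0.2976/0.4545 = 0.6549

Final: 0.6549


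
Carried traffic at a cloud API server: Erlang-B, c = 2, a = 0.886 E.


B(2,0.886) = 0.172262 (Erlang-B)
Carried load = a(1 − B) = 0.886·(1 − 0.172262) = 0.886·0.827738 = 0.7334 E

Final: 0.7334 Erlangs


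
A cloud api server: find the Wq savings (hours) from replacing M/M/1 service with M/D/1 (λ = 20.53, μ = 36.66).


ρ = 20.53/36.66 = 0.5600
Wq(M/M/1) = ρ/(μ−λ) = 0.5600/16.13 = 0.03472 hr
Wq(M/D/1) = ρ/(2(μ−λ)) = 0.01736 hr
Savings = 0.03472 − 0.01736 = 0.01736 hr

Final: 0.01736 hr


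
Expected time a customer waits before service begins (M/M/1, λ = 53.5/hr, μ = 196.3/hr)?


ρ = 53.5/196.3 = 0.2725
Wq = ρ/(μ−λ) = 0.2725/(196.3 − 53.5) = 0.2725/142.80 = 0.001909 hr

Final: 0.001909 hr


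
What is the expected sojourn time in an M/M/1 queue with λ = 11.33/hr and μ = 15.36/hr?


W = 1/(μ−λ) = 1/(15.36 − 11.33) = 1/4.03 = 0.2481 hr

Final: 0.2481 hr


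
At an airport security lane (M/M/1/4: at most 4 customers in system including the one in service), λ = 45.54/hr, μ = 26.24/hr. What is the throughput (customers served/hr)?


ρ = 1.7355; P_K = (1−ρ)ρ^4/(1−ρ^5) = 0.452545
λ_eff = λ(1 − P_K) = 45.54·(1 − 0.452545) = 45.54·0.547455 = 24.9311 /hr

Final: 24.9311 /hr


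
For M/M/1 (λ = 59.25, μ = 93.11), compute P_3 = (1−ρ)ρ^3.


ρ = 59.25/93.11 = 0.6363
P_n = (1−ρ)·ρ^n = (1 − 0.6363)·0.6363^3 = 0.3637·0.257677 = 0.093706

Final: 0.093706


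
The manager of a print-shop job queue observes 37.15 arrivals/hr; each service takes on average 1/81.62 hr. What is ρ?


ρ = λ/μ = 37.15/81.62 = 0.4552

Final: 0.4552


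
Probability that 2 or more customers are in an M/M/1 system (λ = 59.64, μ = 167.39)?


ρ = 59.64/167.39 = 0.3563
P(N ≥ n) = ρ^n = 0.3563^2 = 0.126945

Final: 0.126945


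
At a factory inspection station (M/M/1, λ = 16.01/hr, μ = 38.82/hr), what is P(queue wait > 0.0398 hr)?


ρ = 16.01/38.82 = 0.4124
P(Wq > t) = ρ·e^{−(μ−λ)t} = 0.4124·e^{−0.9078}
= 0.4124·0.403395 = 0.166367

Final: 0.166367


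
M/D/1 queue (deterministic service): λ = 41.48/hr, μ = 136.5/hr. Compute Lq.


ρ = 41.48/136.5 = 0.3039
M/D/1: Lq = ρ²/(2(1−ρ)) = 0.09234/(2·0.6961) = 0.06633

Final: 0.06633


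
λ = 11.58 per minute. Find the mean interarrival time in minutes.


Mean interarrival time = 1/λ = 1/11.58 minute = 0.08636 minute
In minutes: 0.08636 × 1 = 0.08636 min

Final: 0.08636 min


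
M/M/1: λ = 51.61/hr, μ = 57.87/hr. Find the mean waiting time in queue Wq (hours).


ρ = 51.61/57.87 = 0.8918
Wq = ρ/(μ−λ) = 0.8918/(57.87 − 51.61) = 0.8918/6.26 = 0.1425 hr

Final: 0.1425 hr


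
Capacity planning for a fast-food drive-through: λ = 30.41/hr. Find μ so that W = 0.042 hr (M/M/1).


W = 1/(μ−λ) ⇒ μ − λ = 1/W = 1/0.042 = 23.8095
μ = λ + 1/W = 30.41 + 23.8095 = 54.2195 per hr

Final: 54.2195 /hr


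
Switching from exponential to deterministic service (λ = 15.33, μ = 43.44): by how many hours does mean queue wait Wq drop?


ρ = 15.33/43.44 = 0.3529
Wq(M/M/1) = ρ/(μ−λ) = 0.3529/28.11 = 0.01255 hr
Wq(M/D/1) = ρ/(2(μ−λ)) = 0.006277 hr
Savings = 0.01255 − 0.006277 = 0.006277 hr

Final: 0.006277 hr


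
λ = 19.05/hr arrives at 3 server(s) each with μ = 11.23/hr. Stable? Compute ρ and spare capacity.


Total capacity cμ = 3·11.23 = 33.69/hr
ρ = λ/(cμ) = 19.05/33.69 = 0.5654
Stable ⇔ ρ < 1: YES
Spare capacity = cμ − λ = 33.69 − 19.05 = 14.64/hr

Final: ρ = 0.5654; stable; margin = 14.64/hr


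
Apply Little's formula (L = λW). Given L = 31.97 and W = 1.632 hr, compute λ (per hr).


λ = L/W = 31.97/1.632 = 19.5895 /hr

Final: 19.5895 /hr


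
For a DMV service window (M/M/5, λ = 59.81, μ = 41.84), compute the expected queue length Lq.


a = λ/μ = 1.4295; ρ = a/5 = 0.2859
P₀ = 0.239136
Lq = P₀·a^c·ρ / (c!·(1−ρ)²) = 0.239136·5.96912·0.2859/(120·0.50994)
= 0.006669

Final: 0.006669


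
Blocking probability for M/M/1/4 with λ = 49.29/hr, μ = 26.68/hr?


ρ = λ/μ = 49.29/26.68 = 1.8475
P_K = (1−ρ)ρ^K/(1−ρ^(K+1)) = (-0.8475·11.649089)/(1 − 21.521125)
= -9.872036/-20.521125 = 0.481067

Final: 0.481067


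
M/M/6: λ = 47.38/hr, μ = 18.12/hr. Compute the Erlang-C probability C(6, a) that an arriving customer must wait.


a = λ/μ = 2.6148; ρ = a/6 = 0.4358
P₀ = 0.072642 (from M/M/c formula)
C(c,a) = [a^c/(c!(1−ρ))]·P₀ = [319.61060/(720·0.5642)]·0.072642
= 0.78678·0.072642 = 0.057154

Final: 0.057154


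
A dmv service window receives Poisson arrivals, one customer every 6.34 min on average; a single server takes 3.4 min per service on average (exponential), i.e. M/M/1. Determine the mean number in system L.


λ = 60/6.34 = 9.4637 /hr
μ = 60/3.4 = 17.6471 /hr
ρ = λ/μ = 9.4637/17.6471 = 0.5363
L = ρ/(1−ρ) = 0.5363/0.4637 = 1.1565

Final: 1.1565


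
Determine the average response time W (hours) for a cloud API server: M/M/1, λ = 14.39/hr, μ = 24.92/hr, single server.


W = 1/(μ−λ) = 1/(24.92 − 14.39) = 1/10.53 = 0.09497 hr

Final: 0.09497 hr


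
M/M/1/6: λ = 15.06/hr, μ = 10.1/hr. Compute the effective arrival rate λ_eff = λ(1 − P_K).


ρ = 1.4911; P_K = (1−ρ)ρ^6/(1−ρ^7) = 0.350752
λ_eff = λ(1 − P_K) = 15.06·(1 − 0.350752) = 15.06·0.649248 = 9.7777 /hr

Final: 9.7777 /hr


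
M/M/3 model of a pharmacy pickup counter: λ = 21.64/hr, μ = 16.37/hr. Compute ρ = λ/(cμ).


ρ = λ/(cμ) = 21.64/(3·16.37) = 21.64/49.11 = 0.4406

Final: 0.4406


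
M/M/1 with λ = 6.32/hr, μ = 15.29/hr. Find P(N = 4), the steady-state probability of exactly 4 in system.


ρ = 6.32/15.29 = 0.4133
P_n = (1−ρ)·ρ^n = (1 − 0.4133)·0.4133^4 = 0.5867·0.029190 = 0.017125

Final: 0.017125


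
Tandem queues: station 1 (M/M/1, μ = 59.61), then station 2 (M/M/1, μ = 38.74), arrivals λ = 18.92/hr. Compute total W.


Each node sees arrival rate λ = 18.92/hr (tandem ⇒ throughput preserved).
W₁ = 1/(μ₁−λ) = 1/(59.61−18.92) = 0.02458 hr
W₂ = 1/(μ₂−λ) = 1/(38.74−18.92) = 0.05045 hr
W_total = W₁ + W₂ = 0.02458 + 0.05045 = 0.07503 hr

Final: 0.07503 hr


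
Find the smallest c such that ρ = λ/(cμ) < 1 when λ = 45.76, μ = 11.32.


Stability requires cμ > λ ⇔ c > λ/μ.
λ/μ = 45.76/11.32 = 4.0424
Minimum integer c = ⌊4.0424⌋ + 1 = 5
Check: 5·11.32 = 56.60 > 45.76, while 4·11.32 = 45.28 ≤ 45.76

Final: 5 servers


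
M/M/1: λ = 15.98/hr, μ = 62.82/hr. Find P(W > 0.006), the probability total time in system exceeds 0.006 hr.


W ~ Exponential(μ−λ) for M/M/1.
μ − λ = 62.82 − 15.98 = 46.8400
P(W > t) = e^{−(μ−λ)t} = e^{−0.2810} = 0.754998

Final: 0.754998


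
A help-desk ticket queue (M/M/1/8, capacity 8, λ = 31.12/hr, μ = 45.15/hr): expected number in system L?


ρ = 31.12/45.15 = 0.6893
L = ρ[1 − (K+1)ρ^K + Kρ^(K+1)] / [(1−ρ)(1−ρ^(K+1))]
Numerator: 0.6893·(1 − 9·0.050939 + 8·0.035110) = 0.566865
Denominator: (0.3107)·(0.964890) = 0.299832
L = 0.566865/0.299832 = 1.8906

Final: 1.8906


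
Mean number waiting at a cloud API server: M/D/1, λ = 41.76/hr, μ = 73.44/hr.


ρ = 41.76/73.44 = 0.5686
M/D/1: Lq = ρ²/(2(1−ρ)) = 0.3233/(2·0.4314) = 0.37478

Final: 0.37478


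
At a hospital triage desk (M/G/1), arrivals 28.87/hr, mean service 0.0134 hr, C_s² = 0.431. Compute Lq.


ρ = λ·E[S] = 28.87·0.0134 = 0.3869
Lq = ρ²(1+C_s²)/(2(1−ρ)) = 0.1497·(1+0.431)/(2·0.6131)
= 0.1497·1.4310/1.2263 = 0.17464

Final: 0.17464


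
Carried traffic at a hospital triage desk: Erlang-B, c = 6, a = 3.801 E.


B(6,3.801) = 0.102975 (Erlang-B)
Carried load = a(1 − B) = 3.801·(1 − 0.102975) = 3.801·0.897025 = 3.4096 E

Final: 3.4096 Erlangs


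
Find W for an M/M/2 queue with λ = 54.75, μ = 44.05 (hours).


a = 1.2429; ρ = 0.6215; P₀ = 0.233462
Lq = P₀·a^c·ρ/(c!(1−ρ)²) = 0.78204
Wq = Lq/λ = 0.78204/54.75 = 0.01428 hr
W = Wq + 1/μ = 0.01428 + 0.02270 = 0.03699 hr

Final: 0.03699 hr


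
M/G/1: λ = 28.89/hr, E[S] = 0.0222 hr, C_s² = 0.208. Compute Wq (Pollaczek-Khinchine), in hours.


ρ = λ·E[S] = 28.89·0.0222 = 0.6414
E[S²] = E[S]²(1+C_s²) = 0.0222²·(1+0.208) = 0.0005954
Wq = λ·E[S²]/(2(1−ρ)) = 28.89·0.0005954/(2·0.3586) = 0.02398 hr

Final: 0.02398 hr


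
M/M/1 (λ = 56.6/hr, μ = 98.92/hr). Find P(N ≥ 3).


ρ = 56.6/98.92 = 0.5722
P(N ≥ n) = ρ^n = 0.5722^3 = 0.187326

Final: 0.187326


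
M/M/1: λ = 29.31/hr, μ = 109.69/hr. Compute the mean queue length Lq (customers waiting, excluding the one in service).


ρ = 29.31/109.69 = 0.2672
Lq = ρ²/(1−ρ) = 0.07140/0.7328 = 0.09744

Final: 0.09744


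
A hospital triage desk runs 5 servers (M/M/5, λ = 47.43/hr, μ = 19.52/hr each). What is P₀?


a = λ/μ = 47.43/19.52 = 2.4298; ρ = a/c = 0.4860
Σ_{k=0}^{4} a^k/k! (terms k=0..4) = 1.00000 + 2.42982 + 2.95200 + 2.39094 + 1.45239 = 10.22514
Tail: a^5/(5!(1−ρ)) = 84.69671/(120·0.5140) = 1.37306
P₀ = 1/(10.22514 + 1.37306) = 1/11.59821 = 0.086220

Final: 0.086220


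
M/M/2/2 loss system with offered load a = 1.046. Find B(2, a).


B(c,a) = (a^c/c!) / Σ_{k=0}^{c} a^k/k!
a^2/2! = 0.547058
Σ terms (k=0..2): 1.00000 + 1.04600 + 0.54706 = 2.593058
B = 0.547058/2.593058 = 0.210970

Final: 0.210970


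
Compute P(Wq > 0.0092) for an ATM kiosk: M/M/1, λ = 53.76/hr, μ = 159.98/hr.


ρ = 53.76/159.98 = 0.3360
P(Wq > t) = ρ·e^{−(μ−λ)t} = 0.3360·e^{−0.9772}
= 0.3360·0.376354 = 0.126471

Final: 0.126471


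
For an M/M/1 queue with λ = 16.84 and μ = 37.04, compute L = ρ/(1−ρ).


ρ = λ/μ = 16.84/37.04 = 0.4546
L = ρ/(1−ρ) = 0.4546/(1 − 0.4546) = 0.4546/0.5454 = 0.8337

Final: 0.8337


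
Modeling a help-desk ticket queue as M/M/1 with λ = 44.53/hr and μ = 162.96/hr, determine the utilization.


ρ = λ/μ = 44.53/162.96 = 0.2733

Final: 0.2733


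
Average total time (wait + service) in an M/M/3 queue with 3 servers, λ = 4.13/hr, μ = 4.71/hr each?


a = 0.8769; ρ = 0.2923; P₀ = 0.413211
Lq = P₀·a^c·ρ/(c!(1−ρ)²) = 0.02710
Wq = Lq/λ = 0.02710/4.13 = 0.006561 hr
W = Wq + 1/μ = 0.006561 + 0.21231 = 0.21887 hr

Final: 0.21887 hr


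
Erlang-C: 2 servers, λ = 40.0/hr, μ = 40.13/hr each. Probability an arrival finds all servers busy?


a = λ/μ = 0.9968; ρ = a/2 = 0.4984
P₀ = 0.334775 (from M/M/c formula)
C(c,a) = [a^c/(c!(1−ρ))]·P₀ = [0.99353/(2·0.5016)]·0.334775
= 0.99032·0.334775 = 0.331535

Final: 0.331535


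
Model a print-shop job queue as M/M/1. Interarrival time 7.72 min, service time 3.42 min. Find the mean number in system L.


λ = 60/7.72 = 7.7720 /hr
μ = 60/3.42 = 17.5439 /hr
ρ = λ/μ = 7.7720/17.5439 = 0.4430
L = ρ/(1−ρ) = 0.4430/0.5570 = 0.7953

Final: 0.7953


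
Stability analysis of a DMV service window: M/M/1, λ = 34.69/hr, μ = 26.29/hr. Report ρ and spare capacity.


Total capacity cμ = 1·26.29 = 26.29/hr
ρ = λ/(cμ) = 34.69/26.29 = 1.3195
Stable ⇔ ρ < 1: NO
Spare capacity = cμ − λ = 26.29 − 34.69 = -8.40/hr

Final: ρ = 1.3195; unstable; margin = -8.40/hr


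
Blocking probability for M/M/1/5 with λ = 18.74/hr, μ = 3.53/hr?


ρ = λ/μ = 18.74/3.53 = 5.3088
P_K = (1−ρ)ρ^K/(1−ρ^(K+1)) = (-4.3088·4216.716524)/(1 − 22385.628233)
= -18168.911709/-22384.628233 = 0.811669

Final: 0.811669


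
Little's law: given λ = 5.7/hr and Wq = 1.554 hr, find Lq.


Lq = λWq = 5.7·1.554 = 8.8578

Final: 8.8578


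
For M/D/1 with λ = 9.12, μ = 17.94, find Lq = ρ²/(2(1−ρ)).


ρ = 9.12/17.94 = 0.5084
M/D/1: Lq = ρ²/(2(1−ρ)) = 0.2584/(2·0.4916) = 0.26283

Final: 0.26283


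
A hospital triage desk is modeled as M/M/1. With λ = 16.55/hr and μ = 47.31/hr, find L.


ρ = λ/μ = 16.55/47.31 = 0.3498
L = ρ/(1−ρ) = 0.3498/(1 − 0.3498) = 0.3498/0.6502 = 0.5380

Final: 0.5380


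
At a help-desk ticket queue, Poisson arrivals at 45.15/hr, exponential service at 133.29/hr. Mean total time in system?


W = 1/(μ−λ) = 1/(133.29 − 45.15) = 1/88.14 = 0.01135 hr

Final: 0.01135 hr


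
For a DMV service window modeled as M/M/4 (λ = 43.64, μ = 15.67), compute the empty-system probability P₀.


a = λ/μ = 43.64/15.67 = 2.7849; ρ = a/c = 0.6962
Σ_{k=0}^{3} a^k/k! (terms k=0..3) = 1.00000 + 2.78494 + 3.87794 + 3.59995 = 11.26283
Tail: a^4/(4!(1−ρ)) = 60.15379/(24·0.3038) = 8.25114
P₀ = 1/(11.26283 + 8.25114) = 1/19.51397 = 0.051245

Final: 0.051245


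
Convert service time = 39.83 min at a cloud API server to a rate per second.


μ = 1/(service time) in consistent units.
1 second = 0.0166667 min, so μ = 0.0166667/39.83 = 0.0004184 per second

Final: 0.0004184 /sec


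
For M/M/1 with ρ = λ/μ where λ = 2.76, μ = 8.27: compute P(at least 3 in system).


ρ = 2.76/8.27 = 0.3337
P(N ≥ n) = ρ^n = 0.3337^3 = 0.037172

Final: 0.037172


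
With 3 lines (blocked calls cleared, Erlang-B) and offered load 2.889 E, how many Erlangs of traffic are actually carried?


B(3,2.889) = 0.332653 (Erlang-B)
Carried load = a(1 − B) = 2.889·(1 − 0.332653) = 2.889·0.667347 = 1.9280 E

Final: 1.9280 Erlangs


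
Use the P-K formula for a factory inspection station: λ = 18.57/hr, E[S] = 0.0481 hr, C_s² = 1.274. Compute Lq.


ρ = λ·E[S] = 18.57·0.0481 = 0.8932
Lq = ρ²(1+C_s²)/(2(1−ρ)) = 0.7978·(1+1.274)/(2·0.1068)
= 0.7978·2.2740/0.2136 = 8.49517

Final: 8.49517


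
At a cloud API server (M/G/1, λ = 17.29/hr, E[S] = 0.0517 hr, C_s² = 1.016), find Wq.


ρ = λ·E[S] = 17.29·0.0517 = 0.8939
E[S²] = E[S]²(1+C_s²) = 0.0517²·(1+1.016) = 0.005389
Wq = λ·E[S²]/(2(1−ρ)) = 17.29·0.005389/(2·0.1061) = 0.43903 hr

Final: 0.43903 hr


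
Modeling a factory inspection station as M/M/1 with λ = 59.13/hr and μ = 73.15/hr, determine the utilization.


ρ = λ/μ = 59.13/73.15 = 0.8083

Final: 0.8083


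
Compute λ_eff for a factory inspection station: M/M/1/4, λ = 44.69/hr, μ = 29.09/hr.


ρ = 1.5363; P_K = (1−ρ)ρ^4/(1−ρ^5) = 0.395262
λ_eff = λ(1 − P_K) = 44.69·(1 − 0.395262) = 44.69·0.604738 = 27.0258 /hr

Final: 27.0258 /hr


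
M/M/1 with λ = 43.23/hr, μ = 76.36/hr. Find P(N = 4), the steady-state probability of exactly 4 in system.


ρ = 43.23/76.36 = 0.5661
P_n = (1−ρ)·ρ^n = (1 − 0.5661)·0.5661^4 = 0.4339·0.102725 = 0.044569

Final: 0.044569


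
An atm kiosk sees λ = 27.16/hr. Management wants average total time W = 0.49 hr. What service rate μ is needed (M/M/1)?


W = 1/(μ−λ) ⇒ μ − λ = 1/W = 1/0.49 = 2.0408
μ = λ + 1/W = 27.16 + 2.0408 = 29.2008 per hr

Final: 29.2008 /hr


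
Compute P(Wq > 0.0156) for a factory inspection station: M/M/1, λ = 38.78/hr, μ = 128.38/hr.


ρ = 38.78/128.38 = 0.3021
P(Wq > t) = ρ·e^{−(μ−λ)t} = 0.3021·e^{−1.3978}
= 0.3021·0.247150 = 0.074657

Final: 0.074657


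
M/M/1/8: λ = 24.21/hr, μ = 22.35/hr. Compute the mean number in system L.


ρ = 24.21/22.35 = 1.0832
L = ρ[1 − (K+1)ρ^K + Kρ^(K+1)] / [(1−ρ)(1−ρ^(K+1))]
Numerator: 1.0832·(1 − 9·1.895562 + 8·2.053314) = 0.396946
Denominator: (-0.08322)·(-1.053314) = 0.087658
L = 0.396946/0.087658 = 4.5283

Final: 4.5283


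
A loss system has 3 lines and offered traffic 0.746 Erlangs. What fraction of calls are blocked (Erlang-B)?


B(c,a) = (a^c/c!) / Σ_{k=0}^{c} a^k/k!
a^3/3! = 0.069193
Σ terms (k=0..3): 1.00000 + 0.74600 + 0.27826 + 0.06919 = 2.093451
B = 0.069193/2.093451 = 0.033052

Final: 0.033052


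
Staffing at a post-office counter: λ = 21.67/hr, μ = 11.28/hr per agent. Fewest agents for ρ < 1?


Stability requires cμ > λ ⇔ c > λ/μ.
λ/μ = 21.67/11.28 = 1.9211
Minimum integer c = ⌊1.9211⌋ + 1 = 2
Check: 2·11.28 = 22.56 > 21.67, while 1·11.28 = 11.28 ≤ 21.67

Final: 2 servers


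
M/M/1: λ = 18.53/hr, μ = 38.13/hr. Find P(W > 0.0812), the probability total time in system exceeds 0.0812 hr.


W ~ Exponential(μ−λ) for M/M/1.
μ − λ = 38.13 − 18.53 = 19.6000
P(W > t) = e^{−(μ−λ)t} = e^{−1.5915} = 0.203616

Final: 0.203616


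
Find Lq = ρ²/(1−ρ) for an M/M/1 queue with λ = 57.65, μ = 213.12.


ρ = 57.65/213.12 = 0.2705
Lq = ρ²/(1−ρ) = 0.07317/0.7295 = 0.1003

Final: 0.1003


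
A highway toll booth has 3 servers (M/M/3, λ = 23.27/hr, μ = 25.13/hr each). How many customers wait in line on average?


a = λ/μ = 0.9260; ρ = a/3 = 0.3087
P₀ = 0.392754
Lq = P₀·a^c·ρ / (c!·(1−ρ)²) = 0.392754·0.79398·0.3087/(6·0.47795)
= 0.03356

Final: 0.03356


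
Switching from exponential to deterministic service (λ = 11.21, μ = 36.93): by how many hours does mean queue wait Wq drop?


ρ = 11.21/36.93 = 0.3035
Wq(M/M/1) = ρ/(μ−λ) = 0.3035/25.72 = 0.01180 hr
Wq(M/D/1) = ρ/(2(μ−λ)) = 0.005901 hr
Savings = 0.01180 − 0.005901 = 0.005901 hr

Final: 0.005901 hr


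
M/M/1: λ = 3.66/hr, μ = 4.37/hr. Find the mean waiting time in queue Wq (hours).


ρ = 3.66/4.37 = 0.8375
Wq = ρ/(μ−λ) = 0.8375/(4.37 − 3.66) = 0.8375/0.7100 = 1.1796 hr

Final: 1.1796 hr


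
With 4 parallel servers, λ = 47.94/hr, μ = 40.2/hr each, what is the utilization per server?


ρ = λ/(cμ) = 47.94/(4·40.2) = 47.94/160.80 = 0.2981

Final: 0.2981


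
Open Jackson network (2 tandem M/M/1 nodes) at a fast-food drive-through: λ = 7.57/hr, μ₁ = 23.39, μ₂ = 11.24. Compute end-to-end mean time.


Each node sees arrival rate λ = 7.57/hr (tandem ⇒ throughput preserved).
W₁ = 1/(μ₁−λ) = 1/(23.39−7.57) = 0.06321 hr
W₂ = 1/(μ₂−λ) = 1/(11.24−7.57) = 0.27248 hr
W_total = W₁ + W₂ = 0.06321 + 0.27248 = 0.33569 hr

Final: 0.33569 hr


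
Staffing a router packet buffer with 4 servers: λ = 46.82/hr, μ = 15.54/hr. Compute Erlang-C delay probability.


a = λ/μ = 3.0129; ρ = a/4 = 0.7532
P₀ = 0.037007 (from M/M/c formula)
C(c,a) = [a^c/(c!(1−ρ))]·P₀ = [82.39893/(24·0.2468)]·0.037007
= 13.91221·0.037007 = 0.514849

Final: 0.514849


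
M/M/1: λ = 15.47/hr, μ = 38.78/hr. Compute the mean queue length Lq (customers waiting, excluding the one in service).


ρ = 15.47/38.78 = 0.3989
Lq = ρ²/(1−ρ) = 0.1591/0.6011 = 0.2647

Final: 0.2647


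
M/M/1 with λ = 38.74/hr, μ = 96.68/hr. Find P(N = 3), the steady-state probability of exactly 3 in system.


ρ = 38.74/96.68 = 0.4007
P_n = (1−ρ)·ρ^n = (1 − 0.4007)·0.4007^3 = 0.5993·0.064338 = 0.038558

Final: 0.038558


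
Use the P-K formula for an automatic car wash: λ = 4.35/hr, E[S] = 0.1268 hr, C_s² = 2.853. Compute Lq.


ρ = λ·E[S] = 4.35·0.1268 = 0.5516
Lq = ρ²(1+C_s²)/(2(1−ρ)) = 0.3042·(1+2.853)/(2·0.4484)
= 0.3042·3.8530/0.8968 = 1.30708

Final: 1.30708


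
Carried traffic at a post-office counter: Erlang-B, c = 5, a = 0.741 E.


B(5,0.741) = 0.0008875 (Erlang-B)
Carried load = a(1 − B) = 0.741·(1 − 0.0008875) = 0.741·0.999113 = 0.7403 E

Final: 0.7403 Erlangs


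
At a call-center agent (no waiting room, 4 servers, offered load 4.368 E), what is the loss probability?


B(c,a) = (a^c/c!) / Σ_{k=0}^{c} a^k/k!
a^4/4! = 15.167684
Σ terms (k=0..4): 1.00000 + 4.36800 + 9.53971 + 13.88982 + 15.16768 = 43.965217
B = 15.167684/43.965217 = 0.344993

Final: 0.344993


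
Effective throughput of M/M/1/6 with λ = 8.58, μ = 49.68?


ρ = 0.1727; P_K = (1−ρ)ρ^6/(1−ρ^7) = 0.00002195
λ_eff = λ(1 − P_K) = 8.58·(1 − 0.00002195) = 8.58·0.999978 = 8.5798 /hr

Final: 8.5798 /hr


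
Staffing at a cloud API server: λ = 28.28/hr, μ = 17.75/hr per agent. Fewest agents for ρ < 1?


Stability requires cμ > λ ⇔ c > λ/μ.
λ/μ = 28.28/17.75 = 1.5932
Minimum integer c = ⌊1.5932⌋ + 1 = 2
Check: 2·17.75 = 35.50 > 28.28, while 1·17.75 = 17.75 ≤ 28.28

Final: 2 servers


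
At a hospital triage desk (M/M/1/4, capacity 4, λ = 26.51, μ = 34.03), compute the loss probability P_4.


ρ = λ/μ = 26.51/34.03 = 0.7790
P_K = (1−ρ)ρ^K/(1−ρ^(K+1)) = (0.2210·0.368291)/(1 − 0.286906)
= 0.081385/0.713094 = 0.114130

Final: 0.114130


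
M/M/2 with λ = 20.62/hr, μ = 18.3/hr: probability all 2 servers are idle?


a = λ/μ = 20.62/18.3 = 1.1268; ρ = a/c = 0.5634
Σ_{k=0}^{1} a^k/k! (terms k=0..1) = 1.00000 + 1.12678 = 2.12678
Tail: a^2/(2!(1−ρ)) = 1.26962/(2·0.4366) = 1.45395
P₀ = 1/(2.12678 + 1.45395) = 1/3.58073 = 0.279273

Final: 0.279273


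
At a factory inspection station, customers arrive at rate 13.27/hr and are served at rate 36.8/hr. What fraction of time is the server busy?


ρ = λ/μ = 13.27/36.8 = 0.3606

Final: 0.3606


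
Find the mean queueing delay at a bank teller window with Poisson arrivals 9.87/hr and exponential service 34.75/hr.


ρ = 9.87/34.75 = 0.2840
Wq = ρ/(μ−λ) = 0.2840/(34.75 − 9.87) = 0.2840/24.88 = 0.01142 hr

Final: 0.01142 hr


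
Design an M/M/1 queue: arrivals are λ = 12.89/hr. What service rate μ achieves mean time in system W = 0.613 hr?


W = 1/(μ−λ) ⇒ μ − λ = 1/W = 1/0.613 = 1.6313
μ = λ + 1/W = 12.89 + 1.6313 = 14.5213 per hr

Final: 14.5213 /hr


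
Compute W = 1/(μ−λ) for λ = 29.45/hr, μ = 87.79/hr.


W = 1/(μ−λ) = 1/(87.79 − 29.45) = 1/58.34 = 0.01714 hr

Final: 0.01714 hr


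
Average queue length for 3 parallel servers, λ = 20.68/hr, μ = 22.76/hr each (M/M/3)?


a = λ/μ = 0.9086; ρ = a/3 = 0.3029
P₀ = 0.399882
Lq = P₀·a^c·ρ / (c!·(1−ρ)²) = 0.399882·0.75013·0.3029/(6·0.48599)
= 0.03116

Final: 0.03116


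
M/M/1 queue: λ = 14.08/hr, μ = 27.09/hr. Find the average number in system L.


ρ = λ/μ = 14.08/27.09 = 0.5197
L = ρ/(1−ρ) = 0.5197/(1 − 0.5197) = 0.5197/0.4803 = 1.0822

Final: 1.0822


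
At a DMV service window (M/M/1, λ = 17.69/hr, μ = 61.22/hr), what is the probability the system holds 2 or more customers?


ρ = 17.69/61.22 = 0.2890
P(N ≥ n) = ρ^n = 0.2890^2 = 0.083497

Final: 0.083497


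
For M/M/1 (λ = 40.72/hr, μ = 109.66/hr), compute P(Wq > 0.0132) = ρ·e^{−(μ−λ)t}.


ρ = 40.72/109.66 = 0.3713
P(Wq > t) = ρ·e^{−(μ−λ)t} = 0.3713·e^{−0.9100}
= 0.3713·0.402521 = 0.149468

Final: 0.149468


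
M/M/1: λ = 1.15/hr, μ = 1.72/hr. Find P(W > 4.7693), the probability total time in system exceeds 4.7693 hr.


W ~ Exponential(μ−λ) for M/M/1.
μ − λ = 1.72 − 1.15 = 0.5700
P(W > t) = e^{−(μ−λ)t} = e^{−2.7185} = 0.065974

Final: 0.065974


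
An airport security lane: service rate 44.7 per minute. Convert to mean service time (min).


Mean service time = 1/μ = 1/44.7 minute = 0.02237 minute
In minutes: 0.02237 × 1 = 0.02237 min

Final: 0.02237 min


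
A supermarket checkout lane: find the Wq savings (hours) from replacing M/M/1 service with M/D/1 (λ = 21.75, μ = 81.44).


ρ = 21.75/81.44 = 0.2671
Wq(M/M/1) = ρ/(μ−λ) = 0.2671/59.69 = 0.004474 hr
Wq(M/D/1) = ρ/(2(μ−λ)) = 0.002237 hr
Savings = 0.004474 − 0.002237 = 0.002237 hr

Final: 0.002237 hr


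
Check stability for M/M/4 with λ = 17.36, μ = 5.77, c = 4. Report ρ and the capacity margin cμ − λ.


Total capacity cμ = 4·5.77 = 23.08/hr
ρ = λ/(cμ) = 17.36/23.08 = 0.7522
Stable ⇔ ρ < 1: YES
Spare capacity = cμ − λ = 23.08 − 17.36 = 5.72/hr

Final: ρ = 0.7522; stable; margin = 5.72/hr


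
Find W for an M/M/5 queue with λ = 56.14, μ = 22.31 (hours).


a = 2.5164; ρ = 0.5033; P₀ = 0.078732
Lq = P₀·a^c·ρ/(c!(1−ρ)²) = 0.13502
Wq = Lq/λ = 0.13502/56.14 = 0.002405 hr
W = Wq + 1/μ = 0.002405 + 0.04482 = 0.04723 hr

Final: 0.04723 hr


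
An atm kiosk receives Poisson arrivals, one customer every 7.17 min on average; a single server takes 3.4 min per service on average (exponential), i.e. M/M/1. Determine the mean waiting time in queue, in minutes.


λ = 60/7.17 = 8.3682 /hr
μ = 60/3.4 = 17.6471 /hr
ρ = λ/μ = 8.3682/17.6471 = 0.4742
Wq = ρ/(μ−λ) = 0.4742/(17.6471−8.3682) = 0.05111 hr
In minutes: 0.05111·60 = 3.066 min

Final: 3.066 min


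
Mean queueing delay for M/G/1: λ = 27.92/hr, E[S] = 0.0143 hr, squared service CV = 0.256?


ρ = λ·E[S] = 27.92·0.0143 = 0.3993
E[S²] = E[S]²(1+C_s²) = 0.0143²·(1+0.256) = 0.0002568
Wq = λ·E[S²]/(2(1−ρ)) = 27.92·0.0002568/(2·0.6007) = 0.005968 hr

Final: 0.005968 hr


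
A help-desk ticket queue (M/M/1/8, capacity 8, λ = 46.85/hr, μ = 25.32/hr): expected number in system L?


ρ = 46.85/25.32 = 1.8503
L = ρ[1 − (K+1)ρ^K + Kρ^(K+1)] / [(1−ρ)(1−ρ^(K+1))]
Numerator: 1.8503·(1 − 9·137.393805 + 8·254.221950) = 1476.980207
Denominator: (-0.8503)·(-253.221950) = 215.318664
L = 1476.980207/215.318664 = 6.8595

Final: 6.8595


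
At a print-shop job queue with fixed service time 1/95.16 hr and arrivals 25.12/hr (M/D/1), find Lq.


ρ = 25.12/95.16 = 0.2640
M/D/1: Lq = ρ²/(2(1−ρ)) = 0.06968/(2·0.7360) = 0.04734

Final: 0.04734


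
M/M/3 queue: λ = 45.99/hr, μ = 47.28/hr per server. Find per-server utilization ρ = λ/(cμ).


ρ = λ/(cμ) = 45.99/(3·47.28) = 45.99/141.84 = 0.3242

Final: 0.3242


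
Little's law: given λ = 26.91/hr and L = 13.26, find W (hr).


W = L/λ = 13.26/26.91 = 0.4928 hr

Final: 0.4928 hr


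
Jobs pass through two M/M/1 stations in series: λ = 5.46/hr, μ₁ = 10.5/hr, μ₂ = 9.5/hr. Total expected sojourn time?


Each node sees arrival rate λ = 5.46/hr (tandem ⇒ throughput preserved).
W₁ = 1/(μ₁−λ) = 1/(10.5−5.46) = 0.19841 hr
W₂ = 1/(μ₂−λ) = 1/(9.5−5.46) = 0.24752 hr
W_total = W₁ + W₂ = 0.19841 + 0.24752 = 0.44594 hr

Final: 0.44594 hr


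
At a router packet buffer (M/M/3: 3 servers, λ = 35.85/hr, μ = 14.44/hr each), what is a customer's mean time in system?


a = 2.4827; ρ = 0.8276; P₀ = 0.046827
Lq = P₀·a^c·ρ/(c!(1−ρ)²) = 3.32392
Wq = Lq/λ = 3.32392/35.85 = 0.09272 hr
W = Wq + 1/μ = 0.09272 + 0.06925 = 0.16197 hr

Final: 0.16197 hr


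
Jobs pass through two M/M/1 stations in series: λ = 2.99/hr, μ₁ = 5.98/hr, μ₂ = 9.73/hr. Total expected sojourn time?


Each node sees arrival rate λ = 2.99/hr (tandem ⇒ throughput preserved).
W₁ = 1/(μ₁−λ) = 1/(5.98−2.99) = 0.33445 hr
W₂ = 1/(μ₂−λ) = 1/(9.73−2.99) = 0.14837 hr
W_total = W₁ + W₂ = 0.33445 + 0.14837 = 0.48282 hr

Final: 0.48282 hr


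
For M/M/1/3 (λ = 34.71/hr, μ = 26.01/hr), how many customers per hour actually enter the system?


ρ = 1.3345; P_K = (1−ρ)ρ^3/(1−ρ^4) = 0.366078
λ_eff = λ(1 − P_K) = 34.71·(1 − 0.366078) = 34.71·0.633922 = 22.0034 /hr

Final: 22.0034 /hr


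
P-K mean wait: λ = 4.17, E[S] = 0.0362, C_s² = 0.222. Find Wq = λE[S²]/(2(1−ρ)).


ρ = λ·E[S] = 4.17·0.0362 = 0.1510
E[S²] = E[S]²(1+C_s²) = 0.0362²·(1+0.222) = 0.001601
Wq = λ·E[S²]/(2(1−ρ)) = 4.17·0.001601/(2·0.8490) = 0.003932 hr

Final: 0.003932 hr


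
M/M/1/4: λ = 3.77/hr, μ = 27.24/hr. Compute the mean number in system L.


ρ = 3.77/27.24 = 0.1384
L = ρ[1 − (K+1)ρ^K + Kρ^(K+1)] / [(1−ρ)(1−ρ^(K+1))]
Numerator: 0.1384·(1 − 5·0.0003669 + 4·0.00005078) = 0.138174
Denominator: (0.8616)·(0.999949) = 0.861557
L = 0.138174/0.861557 = 0.1604

Final: 0.1604


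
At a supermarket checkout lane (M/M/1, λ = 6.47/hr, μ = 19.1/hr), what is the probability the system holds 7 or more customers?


ρ = 6.47/19.1 = 0.3387
P(N ≥ n) = ρ^n = 0.3387^7 = 0.0005118

Final: 0.0005118


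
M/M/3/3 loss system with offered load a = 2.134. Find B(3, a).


B(c,a) = (a^c/c!) / Σ_{k=0}^{c} a^k/k!
a^3/3! = 1.619690
Σ terms (k=0..3): 1.00000 + 2.13400 + 2.27698 + 1.61969 = 7.030668
B = 1.619690/7.030668 = 0.230375

Final: 0.230375


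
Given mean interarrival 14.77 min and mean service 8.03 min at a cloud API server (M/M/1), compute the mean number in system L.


λ = 60/14.77 = 4.0623 /hr
μ = 60/8.03 = 7.4720 /hr
ρ = λ/μ = 4.0623/7.4720 = 0.5437
L = ρ/(1−ρ) = 0.5437/0.4563 = 1.1914

Final: 1.1914


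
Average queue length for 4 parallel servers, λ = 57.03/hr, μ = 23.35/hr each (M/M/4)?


a = λ/μ = 2.4424; ρ = a/4 = 0.6106
P₀ = 0.078983
Lq = P₀·a^c·ρ / (c!·(1−ρ)²) = 0.078983·35.58492·0.6106/(24·0.15163)
= 0.47157

Final: 0.47157


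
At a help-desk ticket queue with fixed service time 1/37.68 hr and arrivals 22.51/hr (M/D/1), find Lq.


ρ = 22.51/37.68 = 0.5974
M/D/1: Lq = ρ²/(2(1−ρ)) = 0.3569/(2·0.4026) = 0.44323

Final: 0.44323


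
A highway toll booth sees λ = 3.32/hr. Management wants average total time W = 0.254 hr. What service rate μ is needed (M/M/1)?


W = 1/(μ−λ) ⇒ μ − λ = 1/W = 1/0.254 = 3.9370
μ = λ + 1/W = 3.32 + 3.9370 = 7.2570 per hr

Final: 7.2570 /hr


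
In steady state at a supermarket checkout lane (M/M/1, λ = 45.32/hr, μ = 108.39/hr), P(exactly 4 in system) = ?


ρ = 45.32/108.39 = 0.4181
P_n = (1−ρ)·ρ^n = (1 − 0.4181)·0.4181^4 = 0.5819·0.030563 = 0.017784

Final: 0.017784


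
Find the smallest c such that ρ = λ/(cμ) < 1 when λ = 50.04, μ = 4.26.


Stability requires cμ > λ ⇔ c > λ/μ.
λ/μ = 50.04/4.26 = 11.7465
Minimum integer c = ⌊11.7465⌋ + 1 = 12
Check: 12·4.26 = 51.12 > 50.04, while 11·4.26 = 46.86 ≤ 50.04

Final: 12 servers


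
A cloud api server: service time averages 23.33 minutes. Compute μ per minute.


μ = 1/(service time) in consistent units.
1 minute = 1 min, so μ = 1/23.33 = 0.04286 per minute

Final: 0.04286 /min


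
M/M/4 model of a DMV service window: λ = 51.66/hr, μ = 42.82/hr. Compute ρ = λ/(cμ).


ρ = λ/(cμ) = 51.66/(4·42.82) = 51.66/171.28 = 0.3016

Final: 0.3016


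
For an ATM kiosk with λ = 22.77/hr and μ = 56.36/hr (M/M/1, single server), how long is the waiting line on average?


ρ = 22.77/56.36 = 0.4040
Lq = ρ²/(1−ρ) = 0.1632/0.5960 = 0.2739

Final: 0.2739


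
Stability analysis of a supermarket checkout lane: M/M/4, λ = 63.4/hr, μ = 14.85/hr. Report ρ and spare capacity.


Total capacity cμ = 4·14.85 = 59.40/hr
ρ = λ/(cμ) = 63.4/59.40 = 1.0673
Stable ⇔ ρ < 1: NO
Spare capacity = cμ − λ = 59.40 − 63.4 = -4.00/hr

Final: ρ = 1.0673; unstable; margin = -4.00/hr


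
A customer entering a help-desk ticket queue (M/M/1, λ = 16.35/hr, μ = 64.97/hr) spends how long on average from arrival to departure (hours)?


W = 1/(μ−λ) = 1/(64.97 − 16.35) = 1/48.62 = 0.02057 hr

Final: 0.02057 hr


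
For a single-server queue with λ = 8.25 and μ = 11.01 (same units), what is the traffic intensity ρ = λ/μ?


ρ = λ/μ = 8.25/11.01 = 0.7493

Final: 0.7493


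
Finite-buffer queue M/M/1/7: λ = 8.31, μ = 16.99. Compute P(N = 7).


ρ = λ/μ = 8.31/16.99 = 0.4891
P_K = (1−ρ)ρ^K/(1−ρ^(K+1)) = (0.5109·0.006697)/(1 − 0.003275)
= 0.003421/0.996725 = 0.003432

Final: 0.003432


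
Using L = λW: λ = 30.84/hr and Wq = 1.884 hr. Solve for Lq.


Lq = λWq = 30.84·1.884 = 58.1026

Final: 58.1026


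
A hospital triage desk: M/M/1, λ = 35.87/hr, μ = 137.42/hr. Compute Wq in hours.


ρ = 35.87/137.42 = 0.2610
Wq = ρ/(μ−λ) = 0.2610/(137.42 − 35.87) = 0.2610/101.55 = 0.002570 hr

Final: 0.002570 hr


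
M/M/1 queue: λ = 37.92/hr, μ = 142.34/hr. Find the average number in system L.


ρ = λ/μ = 37.92/142.34 = 0.2664
L = ρ/(1−ρ) = 0.2664/(1 − 0.2664) = 0.2664/0.7336 = 0.3631

Final: 0.3631


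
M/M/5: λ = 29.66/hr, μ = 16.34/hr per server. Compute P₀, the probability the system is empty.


a = λ/μ = 29.66/16.34 = 1.8152; ρ = a/c = 0.3630
Σ_{k=0}^{4} a^k/k! (terms k=0..4) = 1.00000 + 1.81518 + 1.64743 + 0.99680 + 0.45234 = 5.91175
Tail: a^5/(5!(1−ρ)) = 19.70586/(120·0.6370) = 0.25781
P₀ = 1/(5.91175 + 0.25781) = 1/6.16956 = 0.162086

Final: 0.162086


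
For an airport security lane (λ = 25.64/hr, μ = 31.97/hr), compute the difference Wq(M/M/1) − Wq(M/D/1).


ρ = 25.64/31.97 = 0.8020
Wq(M/M/1) = ρ/(μ−λ) = 0.8020/6.33 = 0.12670 hr
Wq(M/D/1) = ρ/(2(μ−λ)) = 0.06335 hr
Savings = 0.12670 − 0.06335 = 0.06335 hr

Final: 0.06335 hr


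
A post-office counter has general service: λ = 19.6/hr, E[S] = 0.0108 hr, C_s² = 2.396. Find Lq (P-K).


ρ = λ·E[S] = 19.6·0.0108 = 0.2117
Lq = ρ²(1+C_s²)/(2(1−ρ)) = 0.04481·(1+2.396)/(2·0.7883)
= 0.04481·3.3960/1.5766 = 0.09651

Final: 0.09651


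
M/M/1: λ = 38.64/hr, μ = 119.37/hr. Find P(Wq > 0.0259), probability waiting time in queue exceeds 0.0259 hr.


ρ = 38.64/119.37 = 0.3237
P(Wq > t) = ρ·e^{−(μ−λ)t} = 0.3237·e^{−2.0909}
= 0.3237·0.123575 = 0.040001

Final: 0.040001


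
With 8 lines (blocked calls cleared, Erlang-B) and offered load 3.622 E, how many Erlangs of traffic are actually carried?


B(8,3.622) = 0.019876 (Erlang-B)
Carried load = a(1 − B) = 3.622·(1 − 0.019876) = 3.622·0.980124 = 3.5500 E

Final: 3.5500 Erlangs


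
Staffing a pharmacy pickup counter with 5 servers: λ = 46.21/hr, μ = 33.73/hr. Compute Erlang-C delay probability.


a = λ/μ = 1.3700; ρ = a/5 = 0.2740
P₀ = 0.253860 (from M/M/c formula)
C(c,a) = [a^c/(c!(1−ρ))]·P₀ = [4.82612/(120·0.7260)]·0.253860
= 0.05540·0.253860 = 0.014063

Final: 0.014063


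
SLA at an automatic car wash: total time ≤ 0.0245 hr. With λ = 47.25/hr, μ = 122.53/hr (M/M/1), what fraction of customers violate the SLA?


W ~ Exponential(μ−λ) for M/M/1.
μ − λ = 122.53 − 47.25 = 75.2800
P(W > t) = e^{−(μ−λ)t} = e^{−1.8444} = 0.158126

Final: 0.158126


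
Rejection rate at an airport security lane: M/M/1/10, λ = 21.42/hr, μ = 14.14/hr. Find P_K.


ρ = λ/μ = 21.42/14.14 = 1.5149
P_K = (1−ρ)ρ^K/(1−ρ^(K+1)) = (-0.5149·63.635663)/(1 − 96.398578)
= -32.762915/-95.398578 = 0.343432

Final: 0.343432


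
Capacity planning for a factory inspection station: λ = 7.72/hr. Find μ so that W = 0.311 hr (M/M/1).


W = 1/(μ−λ) ⇒ μ − λ = 1/W = 1/0.311 = 3.2154
μ = λ + 1/W = 7.72 + 3.2154 = 10.9354 per hr

Final: 10.9354 /hr


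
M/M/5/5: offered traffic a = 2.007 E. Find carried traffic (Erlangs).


B(5,2.007) = 0.037093 (Erlang-B)
Carried load = a(1 − B) = 2.007·(1 − 0.037093) = 2.007·0.962907 = 1.9326 E

Final: 1.9326 Erlangs


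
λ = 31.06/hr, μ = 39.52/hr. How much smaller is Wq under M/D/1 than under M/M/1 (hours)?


ρ = 31.06/39.52 = 0.7859
Wq(M/M/1) = ρ/(μ−λ) = 0.7859/8.46 = 0.09290 hr
Wq(M/D/1) = ρ/(2(μ−λ)) = 0.04645 hr
Savings = 0.09290 − 0.04645 = 0.04645 hr

Final: 0.04645 hr


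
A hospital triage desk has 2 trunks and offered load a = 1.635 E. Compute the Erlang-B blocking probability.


B(c,a) = (a^c/c!) / Σ_{k=0}^{c} a^k/k!
a^2/2! = 1.336612
Σ terms (k=0..2): 1.00000 + 1.63500 + 1.33661 = 3.971612
B = 1.336612/3.971612 = 0.336542

Final: 0.336542


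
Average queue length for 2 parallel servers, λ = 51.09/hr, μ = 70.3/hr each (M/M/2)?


a = λ/μ = 0.7267; ρ = a/2 = 0.3634
P₀ = 0.466952
Lq = P₀·a^c·ρ / (c!·(1−ρ)²) = 0.466952·0.52815·0.3634/(2·0.40530)
= 0.11056

Final: 0.11056
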